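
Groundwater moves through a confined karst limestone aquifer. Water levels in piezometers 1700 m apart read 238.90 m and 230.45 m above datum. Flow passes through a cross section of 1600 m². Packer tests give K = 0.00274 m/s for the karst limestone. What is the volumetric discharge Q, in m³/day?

Convert K: 0.00274 m/s × 86400 = 236.7 m/day.
Hydraulic gradient i = (238.90 − 230.45) / 1700 = 8.45 / 1700 = 0.004971.
Darcy's law: Q = K · A · i = 236.7 × 1600 × 0.004971 = 1883 m³/day.

1880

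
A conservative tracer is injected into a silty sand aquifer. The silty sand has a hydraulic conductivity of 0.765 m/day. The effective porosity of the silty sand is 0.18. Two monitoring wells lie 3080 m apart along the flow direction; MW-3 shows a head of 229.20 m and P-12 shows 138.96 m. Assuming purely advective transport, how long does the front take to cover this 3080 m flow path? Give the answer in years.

Hydraulic gradient i = (229.20 − 138.96) / 3080 = 90.24 / 3080 = 0.02930.
Darcy flux q = K · i = 0.7650 × 0.02930 = 0.02241 m/day.
Seepage velocity v = q / n_e = 0.02241 / 0.18 = 0.1245 m/day.
Travel time t = L / v = 3080 / 0.1245 = 24735 days = 67.72 years.

67.7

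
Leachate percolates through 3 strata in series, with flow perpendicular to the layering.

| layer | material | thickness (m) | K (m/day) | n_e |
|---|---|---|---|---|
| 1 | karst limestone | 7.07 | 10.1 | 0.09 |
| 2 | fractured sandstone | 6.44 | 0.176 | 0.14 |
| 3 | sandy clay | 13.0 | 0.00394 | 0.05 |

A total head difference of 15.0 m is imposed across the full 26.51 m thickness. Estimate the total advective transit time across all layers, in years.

With flow normal to the layers, continuity requires the same specific discharge q through every layer.
Σ(b_i/K_i) = 7.07/10.1 + 6.44/0.176 + 13.0/0.00394 = 3337 d.
q = Δh / Σ(b_i/K_i) = 15.0 / 3337 = 0.004495 m/day.
In each layer the seepage velocity is v_i = q/n_i, so the layer transit time is t_i = b_i·n_i / q:
  layer 1 (karst limestone): t_1 = 7.07 × 0.09 / 0.004495 = 141.5 d
  layer 2 (fractured sandstone): t_2 = 6.44 × 0.14 / 0.004495 = 200.6 d
  layer 3 (sandy clay): t_3 = 13.0 × 0.05 / 0.004495 = 144.6 d
Total t = Σ t_i = 486.7 days = 1.333 years.

1.33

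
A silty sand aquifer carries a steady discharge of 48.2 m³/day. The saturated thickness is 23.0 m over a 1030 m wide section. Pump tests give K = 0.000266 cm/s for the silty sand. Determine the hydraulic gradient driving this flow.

0.00885

Convert K: 0.000266 cm/s × 864 = 0.2298 m/day.
Cross-sectional area A = 1030 × 23.0 = 23690 m².
From Q = K·A·i, i = Q / (K·A) = 48.2 / (0.2298 × 23690) = 0.008853.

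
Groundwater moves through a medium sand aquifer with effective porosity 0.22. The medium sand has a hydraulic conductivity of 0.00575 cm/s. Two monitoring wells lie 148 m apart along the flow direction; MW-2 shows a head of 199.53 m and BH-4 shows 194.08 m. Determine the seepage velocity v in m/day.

Convert K: 0.00575 cm/s × 864 = 4.968 m/day.
Hydraulic gradient i = (199.53 − 194.08) / 148 = 5.45 / 148 = 0.03682.
Darcy flux q = K · i = 4.968 × 0.03682 = 0.1829 m/day.
Seepage velocity v = q / n_e = 0.1829 / 0.22 = 0.8316 m/day.

0.832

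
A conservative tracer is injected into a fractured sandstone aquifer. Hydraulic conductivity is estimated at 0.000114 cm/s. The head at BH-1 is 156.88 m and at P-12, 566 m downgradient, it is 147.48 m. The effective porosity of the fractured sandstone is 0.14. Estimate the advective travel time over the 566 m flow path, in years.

133

Convert K: 0.000114 cm/s × 864 = 0.09850 m/day.
Hydraulic gradient i = (156.88 − 147.48) / 566 = 9.4 / 566 = 0.01661.
Darcy flux q = K · i = 0.09850 × 0.01661 = 0.001636 m/day.
Seepage velocity v = q / n_e = 0.001636 / 0.14 = 0.01168 m/day.
Travel time t = L / v = 566 / 0.01168 = 48441 days = 132.6 years.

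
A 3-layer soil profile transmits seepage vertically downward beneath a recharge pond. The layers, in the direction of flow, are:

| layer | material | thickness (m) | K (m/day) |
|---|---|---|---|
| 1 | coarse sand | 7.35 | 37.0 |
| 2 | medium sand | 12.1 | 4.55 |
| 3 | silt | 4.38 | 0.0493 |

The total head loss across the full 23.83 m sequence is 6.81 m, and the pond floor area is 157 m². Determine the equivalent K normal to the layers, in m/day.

0.260

Flow is perpendicular to layering, so the layers act in series and the equivalent K is the thickness-weighted harmonic mean.
Total thickness L = 7.35 + 12.1 + 4.38 = 23.83 m.
Σ(b_i/K_i) = 7.35/37.0 + 12.1/4.55 + 4.38/0.0493 = 91.70 d.
K_eq = L / Σ(b_i/K_i) = 23.83 / 91.70 = 0.2599 m/day.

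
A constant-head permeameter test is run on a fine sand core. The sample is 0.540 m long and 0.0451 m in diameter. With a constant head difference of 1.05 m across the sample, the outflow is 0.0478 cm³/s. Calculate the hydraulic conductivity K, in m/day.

1.33

Cross-sectional area A = π·(d/2)² = π × (0.0451/2)² = 0.001598 m².
Convert discharge: 0.0478 cm³/s = 4.780e-08 m³/s.
Darcy's law rearranged: K = Q·L / (A·Δh) = 4.780e-08 × 0.540 / (0.001598 × 1.05) = 1.539e-05 m/s = 1.330 m/day.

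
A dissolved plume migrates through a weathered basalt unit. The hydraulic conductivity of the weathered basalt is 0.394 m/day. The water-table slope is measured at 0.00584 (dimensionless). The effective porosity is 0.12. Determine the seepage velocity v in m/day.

0.0192

Hydraulic gradient i = 0.00584.
Darcy flux q = K · i = 0.3940 × 0.005840 = 0.002301 m/day.
Seepage velocity v = q / n_e = 0.002301 / 0.12 = 0.01917 m/day.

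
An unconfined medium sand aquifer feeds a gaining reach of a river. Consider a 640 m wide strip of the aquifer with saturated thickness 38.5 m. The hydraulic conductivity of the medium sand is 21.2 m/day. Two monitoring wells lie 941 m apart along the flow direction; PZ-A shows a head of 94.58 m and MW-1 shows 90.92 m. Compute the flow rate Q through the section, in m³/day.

2030

Cross-sectional area A = 640 × 38.5 = 24640 m².
Hydraulic gradient i = (94.58 − 90.92) / 941 = 3.66 / 941 = 0.003889.
Darcy's law: Q = K · A · i = 21.20 × 24640 × 0.003889 = 2032 m³/day.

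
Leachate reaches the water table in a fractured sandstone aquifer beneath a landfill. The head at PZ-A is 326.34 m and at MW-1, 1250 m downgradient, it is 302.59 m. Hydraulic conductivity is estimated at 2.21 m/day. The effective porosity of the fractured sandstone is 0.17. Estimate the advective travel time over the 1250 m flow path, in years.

13.9

Hydraulic gradient i = (326.34 − 302.59) / 1250 = 23.75 / 1250 = 0.01900.
Darcy flux q = K · i = 2.210 × 0.01900 = 0.04199 m/day.
Seepage velocity v = q / n_e = 0.04199 / 0.17 = 0.2470 m/day.
Travel time t = L / v = 1250 / 0.2470 = 5061 days = 13.86 years.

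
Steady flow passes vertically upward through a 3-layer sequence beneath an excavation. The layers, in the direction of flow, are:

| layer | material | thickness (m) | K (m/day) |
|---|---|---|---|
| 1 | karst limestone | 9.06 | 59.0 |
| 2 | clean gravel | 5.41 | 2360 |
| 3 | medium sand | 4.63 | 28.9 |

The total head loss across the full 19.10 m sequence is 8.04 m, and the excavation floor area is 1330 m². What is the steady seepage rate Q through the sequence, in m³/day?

Flow is perpendicular to layering, so the layers act in series and the equivalent K is the thickness-weighted harmonic mean.
Total thickness L = 9.06 + 5.41 + 4.63 = 19.10 m.
Σ(b_i/K_i) = 9.06/59.0 + 5.41/2360 + 4.63/28.9 = 0.3161 d.
K_eq = L / Σ(b_i/K_i) = 19.10 / 0.3161 = 60.43 m/day.
Q = K_eq · A · (Δh/L) = 60.43 × 1330 × (8.04/19.10) = 33833 m³/day.

33800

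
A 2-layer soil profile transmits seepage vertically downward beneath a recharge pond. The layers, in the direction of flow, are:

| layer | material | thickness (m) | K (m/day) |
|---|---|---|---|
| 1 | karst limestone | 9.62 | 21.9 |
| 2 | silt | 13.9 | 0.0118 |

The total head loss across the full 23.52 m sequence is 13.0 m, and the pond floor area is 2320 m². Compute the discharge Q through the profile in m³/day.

Flow is perpendicular to layering, so the layers act in series and the equivalent K is the thickness-weighted harmonic mean.
Total thickness L = 9.62 + 13.9 = 23.52 m.
Σ(b_i/K_i) = 9.62/21.9 + 13.9/0.0118 = 1178 d.
K_eq = L / Σ(b_i/K_i) = 23.52 / 1178 = 0.01996 m/day.
Q = K_eq · A · (Δh/L) = 0.01996 × 2320 × (13.0/23.52) = 25.59 m³/day.

25.6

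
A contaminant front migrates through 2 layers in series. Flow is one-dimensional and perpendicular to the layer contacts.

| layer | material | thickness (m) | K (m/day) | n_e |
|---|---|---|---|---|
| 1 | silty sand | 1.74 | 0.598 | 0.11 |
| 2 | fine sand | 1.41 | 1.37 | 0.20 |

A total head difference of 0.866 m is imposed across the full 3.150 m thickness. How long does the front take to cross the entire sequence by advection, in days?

2.15

With flow normal to the layers, continuity requires the same specific discharge q through every layer.
Σ(b_i/K_i) = 1.74/0.598 + 1.41/1.37 = 3.939 d.
q = Δh / Σ(b_i/K_i) = 0.866 / 3.939 = 0.2199 m/day.
In each layer the seepage velocity is v_i = q/n_i, so the layer transit time is t_i = b_i·n_i / q:
  layer 1 (silty sand): t_1 = 1.74 × 0.11 / 0.2199 = 0.8706 d
  layer 2 (fine sand): t_2 = 1.41 × 0.20 / 0.2199 = 1.283 d
Total t = Σ t_i = 2.153 days.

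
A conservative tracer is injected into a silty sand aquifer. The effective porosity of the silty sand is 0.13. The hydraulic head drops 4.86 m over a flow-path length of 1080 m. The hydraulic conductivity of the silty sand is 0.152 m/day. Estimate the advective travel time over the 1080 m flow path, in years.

562

Hydraulic gradient i = Δh / L = 4.86 / 1080 = 0.004500.
Darcy flux q = K · i = 0.1520 × 0.004500 = 0.0006840 m/day.
Seepage velocity v = q / n_e = 0.0006840 / 0.13 = 0.005262 m/day.
Travel time t = L / v = 1080 / 0.005262 = 2.053e+05 days = 562.0 years.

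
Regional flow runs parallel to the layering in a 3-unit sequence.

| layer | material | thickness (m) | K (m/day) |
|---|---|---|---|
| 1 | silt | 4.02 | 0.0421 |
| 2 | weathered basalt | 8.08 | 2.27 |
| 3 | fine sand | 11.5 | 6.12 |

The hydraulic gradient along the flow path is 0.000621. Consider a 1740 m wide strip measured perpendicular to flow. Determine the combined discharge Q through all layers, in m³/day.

96.1

Flow is parallel to layering, so each bed carries its own Darcy discharge and the transmissivities add.
Σ(K_i·b_i) = 0.0421×4.02 + 2.27×8.08 + 6.12×11.5 = 88.89 m²/day.
Hydraulic gradient i = 0.000621.
Q = Σ(K_i·b_i) · W · i = 88.89 × 1740 × 0.0006210 = 96.05 m³/day.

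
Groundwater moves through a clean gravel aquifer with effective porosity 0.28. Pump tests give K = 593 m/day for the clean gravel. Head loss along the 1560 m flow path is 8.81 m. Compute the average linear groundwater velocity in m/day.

Hydraulic gradient i = Δh / L = 8.81 / 1560 = 0.005647.
Darcy flux q = K · i = 593.0 × 0.005647 = 3.349 m/day.
Seepage velocity v = q / n_e = 3.349 / 0.28 = 11.96 m/day.

12.0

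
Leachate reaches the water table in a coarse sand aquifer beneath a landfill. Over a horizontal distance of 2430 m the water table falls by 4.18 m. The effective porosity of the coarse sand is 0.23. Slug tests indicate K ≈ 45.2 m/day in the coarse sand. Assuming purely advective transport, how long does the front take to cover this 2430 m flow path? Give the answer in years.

19.7

Hydraulic gradient i = Δh / L = 4.18 / 2430 = 0.001720.
Darcy flux q = K · i = 45.20 × 0.001720 = 0.07775 m/day.
Seepage velocity v = q / n_e = 0.07775 / 0.23 = 0.3380 m/day.
Travel time t = L / v = 2430 / 0.3380 = 7188 days = 19.68 years.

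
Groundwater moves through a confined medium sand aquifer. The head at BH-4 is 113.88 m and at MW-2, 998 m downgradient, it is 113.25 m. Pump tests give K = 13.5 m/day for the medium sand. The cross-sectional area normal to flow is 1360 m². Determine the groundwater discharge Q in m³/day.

Hydraulic gradient i = (113.88 − 113.25) / 998 = 0.63 / 998 = 0.0006313.
Darcy's law: Q = K · A · i = 13.50 × 1360 × 0.0006313 = 11.59 m³/day.

11.6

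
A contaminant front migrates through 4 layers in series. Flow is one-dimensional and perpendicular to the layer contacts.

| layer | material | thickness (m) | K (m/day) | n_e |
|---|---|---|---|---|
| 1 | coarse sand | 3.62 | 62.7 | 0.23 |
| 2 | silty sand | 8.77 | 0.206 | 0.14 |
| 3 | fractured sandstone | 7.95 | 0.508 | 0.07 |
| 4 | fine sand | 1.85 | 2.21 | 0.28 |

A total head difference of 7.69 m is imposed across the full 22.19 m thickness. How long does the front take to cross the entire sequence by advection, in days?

24.1

With flow normal to the layers, continuity requires the same specific discharge q through every layer.
Σ(b_i/K_i) = 3.62/62.7 + 8.77/0.206 + 7.95/0.508 + 1.85/2.21 = 59.12 d.
q = Δh / Σ(b_i/K_i) = 7.69 / 59.12 = 0.1301 m/day.
In each layer the seepage velocity is v_i = q/n_i, so the layer transit time is t_i = b_i·n_i / q:
  layer 1 (coarse sand): t_1 = 3.62 × 0.23 / 0.1301 = 6.401 d
  layer 2 (silty sand): t_2 = 8.77 × 0.14 / 0.1301 = 9.439 d
  layer 3 (fractured sandstone): t_3 = 7.95 × 0.07 / 0.1301 = 4.278 d
  layer 4 (fine sand): t_4 = 1.85 × 0.28 / 0.1301 = 3.982 d
Total t = Σ t_i = 24.10 days.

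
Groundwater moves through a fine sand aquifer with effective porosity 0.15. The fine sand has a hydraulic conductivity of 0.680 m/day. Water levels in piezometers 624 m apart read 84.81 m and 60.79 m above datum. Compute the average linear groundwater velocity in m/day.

0.175

Hydraulic gradient i = (84.81 − 60.79) / 624 = 24.02 / 624 = 0.03849.
Darcy flux q = K · i = 0.6800 × 0.03849 = 0.02618 m/day.
Seepage velocity v = q / n_e = 0.02618 / 0.15 = 0.1745 m/day.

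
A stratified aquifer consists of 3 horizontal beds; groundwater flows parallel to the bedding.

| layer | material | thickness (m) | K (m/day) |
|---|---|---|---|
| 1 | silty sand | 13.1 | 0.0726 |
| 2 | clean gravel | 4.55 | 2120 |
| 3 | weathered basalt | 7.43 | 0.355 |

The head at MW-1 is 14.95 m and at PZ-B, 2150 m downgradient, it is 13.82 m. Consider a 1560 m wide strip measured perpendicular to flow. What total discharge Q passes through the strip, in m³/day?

7910

Flow is parallel to layering, so each bed carries its own Darcy discharge and the transmissivities add.
Σ(K_i·b_i) = 0.0726×13.1 + 2120×4.55 + 0.355×7.43 = 9650 m²/day.
Hydraulic gradient i = (14.95 − 13.82) / 2150 = 1.13 / 2150 = 0.0005256.
Q = Σ(K_i·b_i) · W · i = 9650 × 1560 × 0.0005256 = 7912 m³/day.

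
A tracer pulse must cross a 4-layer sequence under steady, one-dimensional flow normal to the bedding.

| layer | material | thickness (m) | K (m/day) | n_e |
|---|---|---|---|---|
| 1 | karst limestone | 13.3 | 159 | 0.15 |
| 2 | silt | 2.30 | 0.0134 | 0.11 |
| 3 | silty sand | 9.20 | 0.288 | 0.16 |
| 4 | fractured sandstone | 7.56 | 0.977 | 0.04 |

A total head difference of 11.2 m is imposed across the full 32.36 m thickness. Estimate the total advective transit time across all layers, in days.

75.9

With flow normal to the layers, continuity requires the same specific discharge q through every layer.
Σ(b_i/K_i) = 13.3/159 + 2.30/0.0134 + 9.20/0.288 + 7.56/0.977 = 211.4 d.
q = Δh / Σ(b_i/K_i) = 11.2 / 211.4 = 0.05298 m/day.
In each layer the seepage velocity is v_i = q/n_i, so the layer transit time is t_i = b_i·n_i / q:
  layer 1 (karst limestone): t_1 = 13.3 × 0.15 / 0.05298 = 37.66 d
  layer 2 (silt): t_2 = 2.30 × 0.11 / 0.05298 = 4.776 d
  layer 3 (silty sand): t_3 = 9.20 × 0.16 / 0.05298 = 27.79 d
  layer 4 (fractured sandstone): t_4 = 7.56 × 0.04 / 0.05298 = 5.708 d
Total t = Σ t_i = 75.93 days.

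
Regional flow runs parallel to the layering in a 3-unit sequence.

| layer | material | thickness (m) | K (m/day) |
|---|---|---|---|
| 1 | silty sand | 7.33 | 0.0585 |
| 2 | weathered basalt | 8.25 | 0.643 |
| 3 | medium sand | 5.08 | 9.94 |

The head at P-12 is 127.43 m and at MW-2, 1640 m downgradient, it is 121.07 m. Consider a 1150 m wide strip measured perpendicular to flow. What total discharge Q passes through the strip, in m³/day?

Flow is parallel to layering, so each bed carries its own Darcy discharge and the transmissivities add.
Σ(K_i·b_i) = 0.0585×7.33 + 0.643×8.25 + 9.94×5.08 = 56.23 m²/day.
Hydraulic gradient i = (127.43 − 121.07) / 1640 = 6.36 / 1640 = 0.003878.
Q = Σ(K_i·b_i) · W · i = 56.23 × 1150 × 0.003878 = 250.8 m³/day.

251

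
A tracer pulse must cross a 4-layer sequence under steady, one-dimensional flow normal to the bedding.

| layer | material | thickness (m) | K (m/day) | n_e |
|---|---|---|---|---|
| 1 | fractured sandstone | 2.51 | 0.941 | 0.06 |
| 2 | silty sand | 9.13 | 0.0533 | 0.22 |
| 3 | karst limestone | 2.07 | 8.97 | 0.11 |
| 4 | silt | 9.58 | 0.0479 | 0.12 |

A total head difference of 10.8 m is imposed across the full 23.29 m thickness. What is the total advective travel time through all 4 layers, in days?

With flow normal to the layers, continuity requires the same specific discharge q through every layer.
Σ(b_i/K_i) = 2.51/0.941 + 9.13/0.0533 + 2.07/8.97 + 9.58/0.0479 = 374.2 d.
q = Δh / Σ(b_i/K_i) = 10.8 / 374.2 = 0.02886 m/day.
In each layer the seepage velocity is v_i = q/n_i, so the layer transit time is t_i = b_i·n_i / q:
  layer 1 (fractured sandstone): t_1 = 2.51 × 0.06 / 0.02886 = 5.218 d
  layer 2 (silty sand): t_2 = 9.13 × 0.22 / 0.02886 = 69.59 d
  layer 3 (karst limestone): t_3 = 2.07 × 0.11 / 0.02886 = 7.889 d
  layer 4 (silt): t_4 = 9.58 × 0.12 / 0.02886 = 39.83 d
Total t = Σ t_i = 122.5 days.

123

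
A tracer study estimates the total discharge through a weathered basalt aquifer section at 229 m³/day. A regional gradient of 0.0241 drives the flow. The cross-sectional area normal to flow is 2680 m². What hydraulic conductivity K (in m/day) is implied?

Hydraulic gradient i = 0.0241.
From Q = K·A·i, K = Q / (A·i) = 229 / (2680 × 0.02410) = 3.546 m/day.

3.55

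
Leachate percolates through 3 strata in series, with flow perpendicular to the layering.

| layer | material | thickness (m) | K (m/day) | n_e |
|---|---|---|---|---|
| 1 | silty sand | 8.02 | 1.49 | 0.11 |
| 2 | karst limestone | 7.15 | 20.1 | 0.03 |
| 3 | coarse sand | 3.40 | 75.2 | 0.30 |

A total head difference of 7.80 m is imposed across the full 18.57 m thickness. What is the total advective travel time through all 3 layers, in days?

1.57

With flow normal to the layers, continuity requires the same specific discharge q through every layer.
Σ(b_i/K_i) = 8.02/1.49 + 7.15/20.1 + 3.40/75.2 = 5.783 d.
q = Δh / Σ(b_i/K_i) = 7.80 / 5.783 = 1.349 m/day.
In each layer the seepage velocity is v_i = q/n_i, so the layer transit time is t_i = b_i·n_i / q:
  layer 1 (silty sand): t_1 = 8.02 × 0.11 / 1.349 = 0.6541 d
  layer 2 (karst limestone): t_2 = 7.15 × 0.03 / 1.349 = 0.1590 d
  layer 3 (coarse sand): t_3 = 3.40 × 0.30 / 1.349 = 0.7563 d
Total t = Σ t_i = 1.569 days.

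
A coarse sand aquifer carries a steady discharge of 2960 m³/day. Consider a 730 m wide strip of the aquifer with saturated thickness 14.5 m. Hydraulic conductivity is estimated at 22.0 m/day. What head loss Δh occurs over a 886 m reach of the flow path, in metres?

11.3

Cross-sectional area A = 730 × 14.5 = 10585 m².
From Q = K·A·i, i = Q / (K·A) = 2960 / (22.00 × 10585) = 0.01271.
Head loss Δh = i · L = 0.01271 × 886 = 11.26 m.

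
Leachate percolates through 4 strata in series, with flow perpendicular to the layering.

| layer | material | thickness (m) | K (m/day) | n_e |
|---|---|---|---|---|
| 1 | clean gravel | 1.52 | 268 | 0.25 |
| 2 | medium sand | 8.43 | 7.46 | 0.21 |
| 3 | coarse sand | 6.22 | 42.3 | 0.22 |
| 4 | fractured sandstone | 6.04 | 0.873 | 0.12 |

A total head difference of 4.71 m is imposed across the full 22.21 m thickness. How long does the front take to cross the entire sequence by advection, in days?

With flow normal to the layers, continuity requires the same specific discharge q through every layer.
Σ(b_i/K_i) = 1.52/268 + 8.43/7.46 + 6.22/42.3 + 6.04/0.873 = 8.201 d.
q = Δh / Σ(b_i/K_i) = 4.71 / 8.201 = 0.5743 m/day.
In each layer the seepage velocity is v_i = q/n_i, so the layer transit time is t_i = b_i·n_i / q:
  layer 1 (clean gravel): t_1 = 1.52 × 0.25 / 0.5743 = 0.6617 d
  layer 2 (medium sand): t_2 = 8.43 × 0.21 / 0.5743 = 3.083 d
  layer 3 (coarse sand): t_3 = 6.22 × 0.22 / 0.5743 = 2.383 d
  layer 4 (fractured sandstone): t_4 = 6.04 × 0.12 / 0.5743 = 1.262 d
Total t = Σ t_i = 7.389 days.

7.39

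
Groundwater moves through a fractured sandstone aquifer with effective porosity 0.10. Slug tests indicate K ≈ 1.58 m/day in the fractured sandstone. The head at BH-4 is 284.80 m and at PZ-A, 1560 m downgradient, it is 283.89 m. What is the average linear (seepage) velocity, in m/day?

Hydraulic gradient i = (284.80 − 283.89) / 1560 = 0.91 / 1560 = 0.0005833.
Darcy flux q = K · i = 1.580 × 0.0005833 = 0.0009217 m/day.
Seepage velocity v = q / n_e = 0.0009217 / 0.10 = 0.009217 m/day.

0.00922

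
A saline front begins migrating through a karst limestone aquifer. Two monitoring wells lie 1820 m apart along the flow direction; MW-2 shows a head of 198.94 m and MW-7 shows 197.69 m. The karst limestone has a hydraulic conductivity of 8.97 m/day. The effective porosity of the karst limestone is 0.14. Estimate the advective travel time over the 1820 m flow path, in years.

Hydraulic gradient i = (198.94 − 197.69) / 1820 = 1.25 / 1820 = 0.0006868.
Darcy flux q = K · i = 8.970 × 0.0006868 = 0.006161 m/day.
Seepage velocity v = q / n_e = 0.006161 / 0.14 = 0.04401 m/day.
Travel time t = L / v = 1820 / 0.04401 = 41359 days = 113.2 years.

113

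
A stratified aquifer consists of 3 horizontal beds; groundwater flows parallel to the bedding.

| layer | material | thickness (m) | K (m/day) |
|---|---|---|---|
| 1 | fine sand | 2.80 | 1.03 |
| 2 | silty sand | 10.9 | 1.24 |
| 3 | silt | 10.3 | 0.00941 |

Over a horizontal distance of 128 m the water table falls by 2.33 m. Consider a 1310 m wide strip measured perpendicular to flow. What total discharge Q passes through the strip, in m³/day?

393

Flow is parallel to layering, so each bed carries its own Darcy discharge and the transmissivities add.
Σ(K_i·b_i) = 1.03×2.80 + 1.24×10.9 + 0.00941×10.3 = 16.50 m²/day.
Hydraulic gradient i = Δh / L = 2.33 / 128 = 0.01820.
Q = Σ(K_i·b_i) · W · i = 16.50 × 1310 × 0.01820 = 393.4 m³/day.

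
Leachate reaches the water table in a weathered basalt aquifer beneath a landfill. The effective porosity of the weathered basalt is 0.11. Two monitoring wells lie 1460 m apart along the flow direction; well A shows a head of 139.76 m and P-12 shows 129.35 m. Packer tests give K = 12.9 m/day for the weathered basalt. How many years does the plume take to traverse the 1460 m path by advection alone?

Hydraulic gradient i = (139.76 − 129.35) / 1460 = 10.41 / 1460 = 0.007130.
Darcy flux q = K · i = 12.90 × 0.007130 = 0.09198 m/day.
Seepage velocity v = q / n_e = 0.09198 / 0.11 = 0.8362 m/day.
Travel time t = L / v = 1460 / 0.8362 = 1746 days = 4.780 years.

4.78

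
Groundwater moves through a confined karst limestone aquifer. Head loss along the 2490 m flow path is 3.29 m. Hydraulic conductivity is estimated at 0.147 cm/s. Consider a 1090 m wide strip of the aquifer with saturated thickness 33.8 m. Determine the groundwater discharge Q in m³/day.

6180

Convert K: 0.147 cm/s × 864 = 127.0 m/day.
Cross-sectional area A = 1090 × 33.8 = 36842 m².
Hydraulic gradient i = Δh / L = 3.29 / 2490 = 0.001321.
Darcy's law: Q = K · A · i = 127.0 × 36842 × 0.001321 = 6183 m³/day.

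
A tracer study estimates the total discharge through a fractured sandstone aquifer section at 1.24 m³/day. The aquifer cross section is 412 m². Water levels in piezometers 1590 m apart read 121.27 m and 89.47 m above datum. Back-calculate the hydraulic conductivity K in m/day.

0.150

Hydraulic gradient i = (121.27 − 89.47) / 1590 = 31.8 / 1590 = 0.02000.
From Q = K·A·i, K = Q / (A·i) = 1.24 / (412.0 × 0.02000) = 0.1505 m/day.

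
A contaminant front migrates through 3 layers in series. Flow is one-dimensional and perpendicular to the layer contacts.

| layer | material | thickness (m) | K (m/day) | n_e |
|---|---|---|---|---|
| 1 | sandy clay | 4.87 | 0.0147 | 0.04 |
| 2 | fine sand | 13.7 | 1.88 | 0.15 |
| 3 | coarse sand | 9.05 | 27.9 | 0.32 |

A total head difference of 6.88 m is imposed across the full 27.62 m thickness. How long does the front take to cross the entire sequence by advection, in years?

With flow normal to the layers, continuity requires the same specific discharge q through every layer.
Σ(b_i/K_i) = 4.87/0.0147 + 13.7/1.88 + 9.05/27.9 = 338.9 d.
q = Δh / Σ(b_i/K_i) = 6.88 / 338.9 = 0.02030 m/day.
In each layer the seepage velocity is v_i = q/n_i, so the layer transit time is t_i = b_i·n_i / q:
  layer 1 (sandy clay): t_1 = 4.87 × 0.04 / 0.02030 = 9.596 d
  layer 2 (fine sand): t_2 = 13.7 × 0.15 / 0.02030 = 101.2 d
  layer 3 (coarse sand): t_3 = 9.05 × 0.32 / 0.02030 = 142.7 d
Total t = Σ t_i = 253.5 days = 0.6940 years.

0.694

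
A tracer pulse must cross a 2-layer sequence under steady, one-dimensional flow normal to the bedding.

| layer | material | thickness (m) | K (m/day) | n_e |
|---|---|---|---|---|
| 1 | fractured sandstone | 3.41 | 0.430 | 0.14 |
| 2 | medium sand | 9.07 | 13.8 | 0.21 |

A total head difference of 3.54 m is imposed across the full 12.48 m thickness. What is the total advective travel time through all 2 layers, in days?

5.78

With flow normal to the layers, continuity requires the same specific discharge q through every layer.
Σ(b_i/K_i) = 3.41/0.430 + 9.07/13.8 = 8.587 d.
q = Δh / Σ(b_i/K_i) = 3.54 / 8.587 = 0.4122 m/day.
In each layer the seepage velocity is v_i = q/n_i, so the layer transit time is t_i = b_i·n_i / q:
  layer 1 (fractured sandstone): t_1 = 3.41 × 0.14 / 0.4122 = 1.158 d
  layer 2 (medium sand): t_2 = 9.07 × 0.21 / 0.4122 = 4.621 d
Total t = Σ t_i = 5.779 days.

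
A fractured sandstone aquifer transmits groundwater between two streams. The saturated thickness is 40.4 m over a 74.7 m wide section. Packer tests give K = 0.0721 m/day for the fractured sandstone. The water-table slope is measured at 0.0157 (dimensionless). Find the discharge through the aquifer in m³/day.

3.42

Cross-sectional area A = 74.7 × 40.4 = 3018 m².
Hydraulic gradient i = 0.0157.
Darcy's law: Q = K · A · i = 0.07210 × 3018 × 0.01570 = 3.416 m³/day.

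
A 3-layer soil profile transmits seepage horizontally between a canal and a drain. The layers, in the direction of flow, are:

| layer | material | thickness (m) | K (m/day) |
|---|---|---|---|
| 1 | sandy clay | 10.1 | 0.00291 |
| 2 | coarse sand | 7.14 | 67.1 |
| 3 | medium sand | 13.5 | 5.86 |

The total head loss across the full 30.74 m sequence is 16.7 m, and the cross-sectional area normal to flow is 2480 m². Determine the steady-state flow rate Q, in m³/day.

Flow is perpendicular to layering, so the layers act in series and the equivalent K is the thickness-weighted harmonic mean.
Total thickness L = 10.1 + 7.14 + 13.5 = 30.74 m.
Σ(b_i/K_i) = 10.1/0.00291 + 7.14/67.1 + 13.5/5.86 = 3473 d.
K_eq = L / Σ(b_i/K_i) = 30.74 / 3473 = 0.008851 m/day.
Q = K_eq · A · (Δh/L) = 0.008851 × 2480 × (16.7/30.74) = 11.92 m³/day.

11.9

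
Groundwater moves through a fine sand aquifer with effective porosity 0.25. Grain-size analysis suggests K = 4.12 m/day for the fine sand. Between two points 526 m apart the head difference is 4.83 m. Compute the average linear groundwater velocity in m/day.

Hydraulic gradient i = Δh / L = 4.83 / 526 = 0.009183.
Darcy flux q = K · i = 4.120 × 0.009183 = 0.03783 m/day.
Seepage velocity v = q / n_e = 0.03783 / 0.25 = 0.1513 m/day.

0.151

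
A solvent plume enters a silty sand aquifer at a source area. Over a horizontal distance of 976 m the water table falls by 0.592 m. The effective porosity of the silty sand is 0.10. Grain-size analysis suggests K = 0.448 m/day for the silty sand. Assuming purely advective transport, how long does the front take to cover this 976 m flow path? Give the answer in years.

983

Hydraulic gradient i = Δh / L = 0.592 / 976 = 0.0006066.
Darcy flux q = K · i = 0.4480 × 0.0006066 = 0.0002717 m/day.
Seepage velocity v = q / n_e = 0.0002717 / 0.10 = 0.002717 m/day.
Travel time t = L / v = 976 / 0.002717 = 3.592e+05 days = 983.4 years.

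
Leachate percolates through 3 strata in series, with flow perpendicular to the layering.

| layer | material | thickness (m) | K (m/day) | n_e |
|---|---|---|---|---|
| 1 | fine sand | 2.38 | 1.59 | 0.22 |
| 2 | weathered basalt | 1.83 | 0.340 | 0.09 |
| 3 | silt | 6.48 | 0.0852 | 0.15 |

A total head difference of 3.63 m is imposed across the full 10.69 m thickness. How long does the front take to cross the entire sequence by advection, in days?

With flow normal to the layers, continuity requires the same specific discharge q through every layer.
Σ(b_i/K_i) = 2.38/1.59 + 1.83/0.340 + 6.48/0.0852 = 82.94 d.
q = Δh / Σ(b_i/K_i) = 3.63 / 82.94 = 0.04377 m/day.
In each layer the seepage velocity is v_i = q/n_i, so the layer transit time is t_i = b_i·n_i / q:
  layer 1 (fine sand): t_1 = 2.38 × 0.22 / 0.04377 = 11.96 d
  layer 2 (weathered basalt): t_2 = 1.83 × 0.09 / 0.04377 = 3.763 d
  layer 3 (silt): t_3 = 6.48 × 0.15 / 0.04377 = 22.21 d
Total t = Σ t_i = 37.93 days.

37.9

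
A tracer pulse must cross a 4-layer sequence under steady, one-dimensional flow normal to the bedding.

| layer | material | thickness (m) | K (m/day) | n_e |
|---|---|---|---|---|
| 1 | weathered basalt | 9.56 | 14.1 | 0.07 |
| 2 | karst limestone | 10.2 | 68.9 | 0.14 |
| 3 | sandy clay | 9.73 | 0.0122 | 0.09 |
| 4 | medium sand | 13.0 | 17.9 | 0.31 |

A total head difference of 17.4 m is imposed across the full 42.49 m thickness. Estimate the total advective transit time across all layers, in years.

With flow normal to the layers, continuity requires the same specific discharge q through every layer.
Σ(b_i/K_i) = 9.56/14.1 + 10.2/68.9 + 9.73/0.0122 + 13.0/17.9 = 799.1 d.
q = Δh / Σ(b_i/K_i) = 17.4 / 799.1 = 0.02177 m/day.
In each layer the seepage velocity is v_i = q/n_i, so the layer transit time is t_i = b_i·n_i / q:
  layer 1 (weathered basalt): t_1 = 9.56 × 0.07 / 0.02177 = 30.73 d
  layer 2 (karst limestone): t_2 = 10.2 × 0.14 / 0.02177 = 65.58 d
  layer 3 (sandy clay): t_3 = 9.73 × 0.09 / 0.02177 = 40.22 d
  layer 4 (medium sand): t_4 = 13.0 × 0.31 / 0.02177 = 185.1 d
Total t = Σ t_i = 321.6 days = 0.8805 years.

0.881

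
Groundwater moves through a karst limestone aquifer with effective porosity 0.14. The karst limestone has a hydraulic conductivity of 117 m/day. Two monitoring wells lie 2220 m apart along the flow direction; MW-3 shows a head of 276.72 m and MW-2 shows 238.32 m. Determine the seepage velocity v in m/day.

14.5

Hydraulic gradient i = (276.72 − 238.32) / 2220 = 38.4 / 2220 = 0.01730.
Darcy flux q = K · i = 117.0 × 0.01730 = 2.024 m/day.
Seepage velocity v = q / n_e = 2.024 / 0.14 = 14.46 m/day.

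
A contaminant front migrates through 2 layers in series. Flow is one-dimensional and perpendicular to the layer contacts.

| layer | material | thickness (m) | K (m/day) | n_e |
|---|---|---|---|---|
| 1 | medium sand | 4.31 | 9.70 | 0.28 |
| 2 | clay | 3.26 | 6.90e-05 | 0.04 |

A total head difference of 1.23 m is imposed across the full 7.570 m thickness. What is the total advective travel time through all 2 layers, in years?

With flow normal to the layers, continuity requires the same specific discharge q through every layer.
Σ(b_i/K_i) = 4.31/9.70 + 3.26/6.90e-05 = 47247 d.
q = Δh / Σ(b_i/K_i) = 1.23 / 47247 = 2.603e-05 m/day.
In each layer the seepage velocity is v_i = q/n_i, so the layer transit time is t_i = b_i·n_i / q:
  layer 1 (medium sand): t_1 = 4.31 × 0.28 / 2.603e-05 = 46356 d
  layer 2 (clay): t_2 = 3.26 × 0.04 / 2.603e-05 = 5009 d
Total t = Σ t_i = 51365 days = 140.6 years.

141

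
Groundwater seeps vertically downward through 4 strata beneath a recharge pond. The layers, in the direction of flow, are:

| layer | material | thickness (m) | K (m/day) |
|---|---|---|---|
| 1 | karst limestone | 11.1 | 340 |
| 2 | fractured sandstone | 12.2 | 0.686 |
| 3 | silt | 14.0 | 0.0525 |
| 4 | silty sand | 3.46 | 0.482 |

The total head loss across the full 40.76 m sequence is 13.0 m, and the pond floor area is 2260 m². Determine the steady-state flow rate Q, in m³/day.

Flow is perpendicular to layering, so the layers act in series and the equivalent K is the thickness-weighted harmonic mean.
Total thickness L = 11.1 + 12.2 + 14.0 + 3.46 = 40.76 m.
Σ(b_i/K_i) = 11.1/340 + 12.2/0.686 + 14.0/0.0525 + 3.46/0.482 = 291.7 d.
K_eq = L / Σ(b_i/K_i) = 40.76 / 291.7 = 0.1398 m/day.
Q = K_eq · A · (Δh/L) = 0.1398 × 2260 × (13.0/40.76) = 100.7 m³/day.

101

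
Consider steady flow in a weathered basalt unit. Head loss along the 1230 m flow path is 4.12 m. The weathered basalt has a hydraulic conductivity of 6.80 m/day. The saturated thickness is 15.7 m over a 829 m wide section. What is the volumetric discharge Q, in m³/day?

Cross-sectional area A = 829 × 15.7 = 13015 m².
Hydraulic gradient i = Δh / L = 4.12 / 1230 = 0.003350.
Darcy's law: Q = K · A · i = 6.800 × 13015 × 0.003350 = 296.5 m³/day.

296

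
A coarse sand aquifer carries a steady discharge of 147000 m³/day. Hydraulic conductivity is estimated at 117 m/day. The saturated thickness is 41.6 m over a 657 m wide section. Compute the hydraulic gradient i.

Cross-sectional area A = 657 × 41.6 = 27331 m².
From Q = K·A·i, i = Q / (K·A) = 147000 / (117.0 × 27331) = 0.04597.

0.0460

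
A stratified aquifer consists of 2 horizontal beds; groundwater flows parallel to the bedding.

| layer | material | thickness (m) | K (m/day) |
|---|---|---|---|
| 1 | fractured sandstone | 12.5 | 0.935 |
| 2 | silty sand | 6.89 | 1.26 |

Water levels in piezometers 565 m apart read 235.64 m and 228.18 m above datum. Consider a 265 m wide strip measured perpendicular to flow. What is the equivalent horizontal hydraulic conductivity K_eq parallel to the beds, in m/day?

Flow is parallel to layering, so each bed carries its own Darcy discharge and the transmissivities add.
Σ(K_i·b_i) = 0.935×12.5 + 1.26×6.89 = 20.37 m²/day.
Total thickness b = 19.39 m, so K_eq = Σ(K_i·b_i)/b = 1.050 m/day.

1.05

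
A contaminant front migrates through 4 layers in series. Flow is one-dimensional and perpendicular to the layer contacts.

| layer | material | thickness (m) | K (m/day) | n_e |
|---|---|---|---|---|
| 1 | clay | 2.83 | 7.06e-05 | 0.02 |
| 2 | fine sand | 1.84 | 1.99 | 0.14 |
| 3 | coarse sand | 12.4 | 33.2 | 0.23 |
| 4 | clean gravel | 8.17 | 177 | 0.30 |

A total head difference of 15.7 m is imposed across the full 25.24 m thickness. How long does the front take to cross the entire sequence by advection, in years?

With flow normal to the layers, continuity requires the same specific discharge q through every layer.
Σ(b_i/K_i) = 2.83/7.06e-05 + 1.84/1.99 + 12.4/33.2 + 8.17/177 = 40086 d.
q = Δh / Σ(b_i/K_i) = 15.7 / 40086 = 0.0003917 m/day.
In each layer the seepage velocity is v_i = q/n_i, so the layer transit time is t_i = b_i·n_i / q:
  layer 1 (clay): t_1 = 2.83 × 0.02 / 0.0003917 = 144.5 d
  layer 2 (fine sand): t_2 = 1.84 × 0.14 / 0.0003917 = 657.7 d
  layer 3 (coarse sand): t_3 = 12.4 × 0.23 / 0.0003917 = 7282 d
  layer 4 (clean gravel): t_4 = 8.17 × 0.30 / 0.0003917 = 6258 d
Total t = Σ t_i = 14342 days = 39.27 years.

39.3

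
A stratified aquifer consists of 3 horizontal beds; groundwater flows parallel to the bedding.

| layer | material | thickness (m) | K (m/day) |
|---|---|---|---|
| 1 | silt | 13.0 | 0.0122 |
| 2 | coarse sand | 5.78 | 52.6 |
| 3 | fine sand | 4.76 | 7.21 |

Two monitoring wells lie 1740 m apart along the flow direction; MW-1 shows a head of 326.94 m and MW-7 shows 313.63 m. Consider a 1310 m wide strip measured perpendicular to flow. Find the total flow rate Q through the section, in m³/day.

Flow is parallel to layering, so each bed carries its own Darcy discharge and the transmissivities add.
Σ(K_i·b_i) = 0.0122×13.0 + 52.6×5.78 + 7.21×4.76 = 338.5 m²/day.
Hydraulic gradient i = (326.94 − 313.63) / 1740 = 13.31 / 1740 = 0.007649.
Q = Σ(K_i·b_i) · W · i = 338.5 × 1310 × 0.007649 = 3392 m³/day.

3390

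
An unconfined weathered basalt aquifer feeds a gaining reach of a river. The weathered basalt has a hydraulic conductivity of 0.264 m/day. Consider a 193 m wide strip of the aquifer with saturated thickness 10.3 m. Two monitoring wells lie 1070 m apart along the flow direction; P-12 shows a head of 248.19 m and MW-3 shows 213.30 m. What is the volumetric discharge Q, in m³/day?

Cross-sectional area A = 193 × 10.3 = 1988 m².
Hydraulic gradient i = (248.19 − 213.30) / 1070 = 34.89 / 1070 = 0.03261.
Darcy's law: Q = K · A · i = 0.2640 × 1988 × 0.03261 = 17.11 m³/day.

17.1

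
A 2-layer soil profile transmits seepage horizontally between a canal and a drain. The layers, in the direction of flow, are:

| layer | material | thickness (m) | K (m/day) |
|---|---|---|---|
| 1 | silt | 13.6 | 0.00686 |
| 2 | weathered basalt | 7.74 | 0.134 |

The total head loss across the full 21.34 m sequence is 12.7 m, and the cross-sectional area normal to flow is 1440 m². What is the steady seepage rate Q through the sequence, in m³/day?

8.96

Flow is perpendicular to layering, so the layers act in series and the equivalent K is the thickness-weighted harmonic mean.
Total thickness L = 13.6 + 7.74 = 21.34 m.
Σ(b_i/K_i) = 13.6/0.00686 + 7.74/0.134 = 2040 d.
K_eq = L / Σ(b_i/K_i) = 21.34 / 2040 = 0.01046 m/day.
Q = K_eq · A · (Δh/L) = 0.01046 × 1440 × (12.7/21.34) = 8.964 m³/day.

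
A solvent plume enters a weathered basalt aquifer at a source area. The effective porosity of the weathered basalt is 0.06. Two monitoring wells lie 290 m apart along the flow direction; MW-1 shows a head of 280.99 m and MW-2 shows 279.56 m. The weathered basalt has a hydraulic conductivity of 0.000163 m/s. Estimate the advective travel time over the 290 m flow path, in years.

0.686

Convert K: 0.000163 m/s × 86400 = 14.08 m/day.
Hydraulic gradient i = (280.99 − 279.56) / 290 = 1.43 / 290 = 0.004931.
Darcy flux q = K · i = 14.08 × 0.004931 = 0.06944 m/day.
Seepage velocity v = q / n_e = 0.06944 / 0.06 = 1.157 m/day.
Travel time t = L / v = 290 / 1.157 = 250.6 days = 0.6860 years.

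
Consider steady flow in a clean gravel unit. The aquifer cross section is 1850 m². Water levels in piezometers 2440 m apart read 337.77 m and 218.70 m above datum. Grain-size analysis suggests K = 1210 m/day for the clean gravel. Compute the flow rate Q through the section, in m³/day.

Hydraulic gradient i = (337.77 − 218.70) / 2440 = 119.07 / 2440 = 0.04880.
Darcy's law: Q = K · A · i = 1210 × 1850 × 0.04880 = 1.092e+05 m³/day.

109000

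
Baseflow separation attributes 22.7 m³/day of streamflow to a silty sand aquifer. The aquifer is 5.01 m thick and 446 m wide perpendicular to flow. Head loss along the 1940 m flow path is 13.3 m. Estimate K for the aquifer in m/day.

1.48

Cross-sectional area A = 446 × 5.01 = 2234 m².
Hydraulic gradient i = Δh / L = 13.3 / 1940 = 0.006856.
From Q = K·A·i, K = Q / (A·i) = 22.7 / (2234 × 0.006856) = 1.482 m/day.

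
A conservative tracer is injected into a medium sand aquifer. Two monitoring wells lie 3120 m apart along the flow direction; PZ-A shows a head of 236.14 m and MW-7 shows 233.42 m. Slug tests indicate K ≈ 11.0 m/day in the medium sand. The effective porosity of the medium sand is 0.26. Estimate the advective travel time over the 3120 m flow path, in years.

Hydraulic gradient i = (236.14 − 233.42) / 3120 = 2.72 / 3120 = 0.0008718.
Darcy flux q = K · i = 11.00 × 0.0008718 = 0.009590 m/day.
Seepage velocity v = q / n_e = 0.009590 / 0.26 = 0.03688 m/day.
Travel time t = L / v = 3120 / 0.03688 = 84590 days = 231.6 years.

232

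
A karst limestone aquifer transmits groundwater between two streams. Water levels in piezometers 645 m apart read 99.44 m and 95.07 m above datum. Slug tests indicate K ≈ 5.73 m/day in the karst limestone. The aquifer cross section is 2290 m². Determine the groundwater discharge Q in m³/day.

Hydraulic gradient i = (99.44 − 95.07) / 645 = 4.37 / 645 = 0.006775.
Darcy's law: Q = K · A · i = 5.730 × 2290 × 0.006775 = 88.90 m³/day.

88.9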